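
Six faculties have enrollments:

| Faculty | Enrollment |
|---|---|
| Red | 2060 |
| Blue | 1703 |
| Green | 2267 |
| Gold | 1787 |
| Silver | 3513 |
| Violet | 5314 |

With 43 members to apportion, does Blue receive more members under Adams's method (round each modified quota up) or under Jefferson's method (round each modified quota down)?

Adams: Red 5, Blue 5, Green 6, Gold 5, Silver 9, Violet 13.
Jefferson: Red 5, Blue 4, Green 6, Gold 5, Silver 9, Violet 14.
Blue gets 5 under Adams and 4 under Jefferson.

Adams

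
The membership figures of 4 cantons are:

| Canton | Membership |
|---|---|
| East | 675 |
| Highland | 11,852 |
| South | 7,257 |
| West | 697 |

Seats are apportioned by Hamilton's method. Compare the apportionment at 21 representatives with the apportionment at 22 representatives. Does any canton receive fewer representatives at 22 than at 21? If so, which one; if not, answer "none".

East

At 21 seats: East 1, Highland 12, South 7, West 1.
At 22 seats: East 0, Highland 13, South 8, West 1.
East drops from 1 to 0.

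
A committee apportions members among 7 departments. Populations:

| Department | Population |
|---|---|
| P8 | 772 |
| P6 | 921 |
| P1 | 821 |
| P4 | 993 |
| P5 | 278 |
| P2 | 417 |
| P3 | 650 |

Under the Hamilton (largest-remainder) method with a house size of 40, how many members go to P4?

8

Standard divisor: 4852 ÷ 40 ≈ 121.3.
Standard quotas: P8 6.364, P6 7.593, P1 6.768, P4 8.186, P5 2.292, P2 3.438, P3 5.359.
Lower quotas: P8 6, P6 7, P1 6, P4 8, P5 2, P2 3, P3 5 (sum 37, leaving 3 seats).
Remainders in descending order: P1 0.768, P6 0.593, P2 0.438, P8 0.364, P3 0.359, P5 0.292, P4 0.186.
Largest remainders: P1, P6, P2 receive the extra seats.
P4 receives 8.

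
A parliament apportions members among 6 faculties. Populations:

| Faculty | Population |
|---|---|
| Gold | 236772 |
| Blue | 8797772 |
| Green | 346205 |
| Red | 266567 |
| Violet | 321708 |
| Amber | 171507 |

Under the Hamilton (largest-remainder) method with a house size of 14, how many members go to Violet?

Standard divisor: 10140531 ÷ 14 ≈ 724323.643.
Standard quotas: Gold 0.3269, Blue 12.1462, Green 0.4780, Red 0.3680, Violet 0.4441, Amber 0.2368.
Lower quotas: Gold 0, Blue 12, Green 0, Red 0, Violet 0, Amber 0 (sum 12, leaving 2 seats).
Remainders in descending order: Green 0.4780, Violet 0.4441, Red 0.3680, Gold 0.3269, Amber 0.2368, Blue 0.1462.
The surplus seats go to Green, Violet.
Violet receives 1.

1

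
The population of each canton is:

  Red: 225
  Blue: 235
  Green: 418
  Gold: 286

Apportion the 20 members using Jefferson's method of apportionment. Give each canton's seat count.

Red 4; Blue 4; Green 7; Gold 5

Standard divisor 1164/20 ≈ 58.2; standard quotas: Red 3.866, Blue 4.038, Green 7.182, Gold 4.914.
Rounding down gives 3, 4, 7, 4 = 18 seats, so the divisor must be adjusted.
With modified divisor 54: modified quotas Red 4.167, Blue 4.352, Green 7.741, Gold 5.296.
Rounding down: Red 4, Blue 4, Green 7, Gold 5 (total 20).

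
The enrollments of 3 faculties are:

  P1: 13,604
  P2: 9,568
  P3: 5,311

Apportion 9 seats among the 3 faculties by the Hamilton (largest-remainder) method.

P1 4, P2 3, P3 2

The standard divisor is 28483/9 ≈ 3164.778.
Standard quotas: P1 4.2986, P2 3.0233, P3 1.6782.
Lower quotas: P1 4, P2 3, P3 1 (sum 8, leaving 1 seat).
Remainders in descending order: P3 0.6782, P1 0.2986, P2 0.0233.
The surplus seat goes to P3.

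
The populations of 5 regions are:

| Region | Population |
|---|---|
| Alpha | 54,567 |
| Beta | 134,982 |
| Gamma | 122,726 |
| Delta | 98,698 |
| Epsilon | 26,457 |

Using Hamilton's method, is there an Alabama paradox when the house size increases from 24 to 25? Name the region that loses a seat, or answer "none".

Epsilon

At 24 seats: Alpha 3, Beta 7, Gamma 7, Delta 5, Epsilon 2.
At 25 seats: Alpha 3, Beta 8, Gamma 7, Delta 6, Epsilon 1.
Epsilon drops from 2 to 1.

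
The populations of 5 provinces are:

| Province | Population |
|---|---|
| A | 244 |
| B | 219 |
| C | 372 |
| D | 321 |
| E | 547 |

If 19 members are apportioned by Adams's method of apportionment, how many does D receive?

Standard divisor 1703/19 ≈ 89.632; standard quotas: A 2.722, B 2.443, C 4.150, D 3.581, E 6.103.
Rounding up gives 3, 3, 5, 4, 7 = 22 seats, so the divisor must be adjusted.
With modified divisor 108: modified quotas A 2.259, B 2.028, C 3.444, D 2.972, E 5.065.
Rounding up: A 3, B 3, C 4, D 3, E 6 (total 19).
D receives 3.

3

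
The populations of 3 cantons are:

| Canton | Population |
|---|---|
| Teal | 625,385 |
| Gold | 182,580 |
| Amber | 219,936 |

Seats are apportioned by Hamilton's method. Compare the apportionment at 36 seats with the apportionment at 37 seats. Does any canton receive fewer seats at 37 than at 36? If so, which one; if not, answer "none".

At 36 seats: Teal 22, Gold 6, Amber 8.
At 37 seats: Teal 22, Gold 7, Amber 8.
No canton's allocation decreased.

none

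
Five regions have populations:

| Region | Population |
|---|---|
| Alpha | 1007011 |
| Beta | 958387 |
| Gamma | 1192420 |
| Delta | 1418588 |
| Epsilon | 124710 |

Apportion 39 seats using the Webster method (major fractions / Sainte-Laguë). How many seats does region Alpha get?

8

Standard divisor 4701116/39 ≈ 120541.436; standard quotas: Alpha 8.354, Beta 7.951, Gamma 9.892, Delta 11.768, Epsilon 1.035.
Rounding to the nearest integer gives Alpha 8, Beta 8, Gamma 10, Delta 12, Epsilon 1 — total 39, matching the house size, so no adjustment is needed.
Alpha receives 8.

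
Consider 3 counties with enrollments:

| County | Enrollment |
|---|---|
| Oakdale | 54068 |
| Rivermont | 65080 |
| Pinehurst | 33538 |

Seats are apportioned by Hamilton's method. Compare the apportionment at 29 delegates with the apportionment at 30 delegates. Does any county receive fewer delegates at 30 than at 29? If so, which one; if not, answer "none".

Pinehurst

At 29 seats: Oakdale 10, Rivermont 12, Pinehurst 7.
At 30 seats: Oakdale 11, Rivermont 13, Pinehurst 6.
Pinehurst drops from 7 to 6.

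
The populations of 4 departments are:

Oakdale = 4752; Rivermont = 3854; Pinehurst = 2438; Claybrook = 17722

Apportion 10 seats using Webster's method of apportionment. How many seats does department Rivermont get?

Standard divisor 28766/10 ≈ 2876.6; standard quotas: Oakdale 1.652, Rivermont 1.340, Pinehurst 0.848, Claybrook 6.161.
Rounding to the nearest integer gives Oakdale 2, Rivermont 1, Pinehurst 1, Claybrook 6 — total 10, matching the house size, so no adjustment is needed.
Rivermont receives 1.

1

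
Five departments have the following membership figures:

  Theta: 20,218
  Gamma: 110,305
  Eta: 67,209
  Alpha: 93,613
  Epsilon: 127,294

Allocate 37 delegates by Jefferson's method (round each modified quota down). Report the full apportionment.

Standard divisor 418639/37 ≈ 11314.568; standard quotas: Theta 1.787, Gamma 9.749, Eta 5.940, Alpha 8.274, Epsilon 11.250.
Rounding down gives 1, 9, 5, 8, 11 = 34 seats, so the divisor must be adjusted.
With modified divisor 10500: modified quotas Theta 1.926, Gamma 10.505, Eta 6.401, Alpha 8.916, Epsilon 12.123.
Rounding down: Theta 1, Gamma 10, Eta 6, Alpha 8, Epsilon 12 (total 37).

Theta: 1, Gamma: 10, Eta: 6, Alpha: 8, Epsilon: 12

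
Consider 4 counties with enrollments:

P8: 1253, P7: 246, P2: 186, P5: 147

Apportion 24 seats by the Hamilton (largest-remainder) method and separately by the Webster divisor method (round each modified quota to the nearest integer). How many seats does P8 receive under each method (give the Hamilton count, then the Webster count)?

Hamilton: P8 16, P7 3, P2 3, P5 2.
Webster: P8 17, P7 3, P2 2, P5 2.
P8 gets 16 under Hamilton and 17 under Webster.

16 and 17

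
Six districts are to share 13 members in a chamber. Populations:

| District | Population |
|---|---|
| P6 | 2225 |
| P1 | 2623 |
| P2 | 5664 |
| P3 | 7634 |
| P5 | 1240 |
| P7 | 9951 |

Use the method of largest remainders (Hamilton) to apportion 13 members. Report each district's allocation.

P6: 1; P1: 1; P2: 3; P3: 3; P5: 1; P7: 4

Standard divisor: 29337 ÷ 13 ≈ 2256.692.
Standard quotas: P6 0.9860, P1 1.1623, P2 2.5099, P3 3.3828, P5 0.5495, P7 4.4096.
Lower quotas: P6 0, P1 1, P2 2, P3 3, P5 0, P7 4 (sum 10, leaving 3 seats).
Remainders in descending order: P6 0.9860, P5 0.5495, P2 0.5099, P7 0.4096, P3 0.3828, P1 0.1623.
The surplus seats go to P6, P5, P2.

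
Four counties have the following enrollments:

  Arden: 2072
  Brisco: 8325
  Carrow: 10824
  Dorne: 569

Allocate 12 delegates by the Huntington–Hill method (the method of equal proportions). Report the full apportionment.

Arden: 1, Brisco: 4, Carrow: 6, Dorne: 1

With divisor 1919: modified quotas Arden 1.080, Brisco 4.338, Carrow 5.640, Dorne 0.297.
Geometric-mean thresholds: Arden √(1·2)=1.414, Brisco √(4·5)=4.472, Carrow √(5·6)=5.477, Dorne (min 1).
Each quota rounded against its threshold gives Arden 1, Brisco 4, Carrow 6, Dorne 1 (total 12).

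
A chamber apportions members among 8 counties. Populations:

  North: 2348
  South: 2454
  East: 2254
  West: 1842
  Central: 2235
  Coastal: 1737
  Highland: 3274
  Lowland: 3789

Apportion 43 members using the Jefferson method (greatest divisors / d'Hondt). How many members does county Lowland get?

8

Standard divisor 19933/43 ≈ 463.558; standard quotas: North 5.065, South 5.294, East 4.862, West 3.974, Central 4.821, Coastal 3.747, Highland 7.063, Lowland 8.174.
Rounding down gives 5, 5, 4, 3, 4, 3, 7, 8 = 39 seats, so the divisor must be adjusted.
With modified divisor 430: modified quotas North 5.460, South 5.707, East 5.242, West 4.284, Central 5.198, Coastal 4.040, Highland 7.614, Lowland 8.812.
Rounding down: North 5, South 5, East 5, West 4, Central 5, Coastal 4, Highland 7, Lowland 8 (total 43).
Lowland receives 8.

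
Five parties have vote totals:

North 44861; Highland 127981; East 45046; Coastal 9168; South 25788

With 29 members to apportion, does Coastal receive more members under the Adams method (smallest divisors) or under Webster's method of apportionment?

Adams: North 5, Highland 14, East 5, Coastal 2, South 3.
Webster: North 5, Highland 15, East 5, Coastal 1, South 3.
Coastal gets 2 under Adams and 1 under Webster.

Adams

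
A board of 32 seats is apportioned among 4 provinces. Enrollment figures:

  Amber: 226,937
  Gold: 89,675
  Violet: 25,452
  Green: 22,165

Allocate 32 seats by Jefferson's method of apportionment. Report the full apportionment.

Amber 20, Gold 8, Violet 2, Green 2

Standard divisor 364229/32 ≈ 11382.156; standard quotas: Amber 19.938, Gold 7.879, Violet 2.236, Green 1.947.
Rounding down gives 19, 7, 2, 1 = 29 seats, so the divisor must be adjusted.
With modified divisor 10900: modified quotas Amber 20.820, Gold 8.227, Violet 2.335, Green 2.033.
Rounding down: Amber 20, Gold 8, Violet 2, Green 2 (total 32).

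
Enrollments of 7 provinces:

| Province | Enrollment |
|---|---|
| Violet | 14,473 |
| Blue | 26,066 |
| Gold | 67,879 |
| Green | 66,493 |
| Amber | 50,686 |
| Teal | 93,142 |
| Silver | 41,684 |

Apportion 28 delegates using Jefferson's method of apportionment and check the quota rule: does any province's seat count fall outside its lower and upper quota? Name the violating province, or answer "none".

Standard quotas: Violet 1.124, Blue 2.025, Gold 5.273, Green 5.166, Amber 3.938, Teal 7.236, Silver 3.238.
Jefferson allocation: Violet 1, Blue 2, Gold 5, Green 5, Amber 4, Teal 8, Silver 3.
Every allocation lies between the lower and upper quota.

none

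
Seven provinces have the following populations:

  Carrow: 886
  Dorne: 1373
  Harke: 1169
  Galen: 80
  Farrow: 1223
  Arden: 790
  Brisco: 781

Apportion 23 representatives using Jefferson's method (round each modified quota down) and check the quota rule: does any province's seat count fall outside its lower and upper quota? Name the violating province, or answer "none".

Standard quotas: Carrow 3.234, Dorne 5.011, Harke 4.266, Galen 0.292, Farrow 4.464, Arden 2.883, Brisco 2.850.
Jefferson allocation: Carrow 3, Dorne 5, Harke 4, Galen 0, Farrow 5, Arden 3, Brisco 3.
Every allocation lies between the lower and upper quota.

none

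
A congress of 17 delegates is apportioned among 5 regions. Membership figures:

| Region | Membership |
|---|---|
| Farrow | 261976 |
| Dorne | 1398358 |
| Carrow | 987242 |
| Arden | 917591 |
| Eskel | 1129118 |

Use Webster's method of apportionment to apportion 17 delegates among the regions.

Farrow=1, Dorne=5, Carrow=4, Arden=3, Eskel=4

Standard divisor 4694285/17 ≈ 276134.412; standard quotas: Farrow 0.949, Dorne 5.064, Carrow 3.575, Arden 3.323, Eskel 4.089.
Rounding to the nearest integer gives Farrow 1, Dorne 5, Carrow 4, Arden 3, Eskel 4 — total 17, matching the house size, so no adjustment is needed.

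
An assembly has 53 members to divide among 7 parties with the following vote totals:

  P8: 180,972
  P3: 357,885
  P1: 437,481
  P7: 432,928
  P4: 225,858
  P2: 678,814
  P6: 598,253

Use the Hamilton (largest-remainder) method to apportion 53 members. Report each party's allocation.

P8=3, P3=7, P1=8, P7=8, P4=4, P2=12, P6=11

Standard divisor: 2912191 ÷ 53 = 54947.
Standard quotas: P8 3.2936, P3 6.5133, P1 7.9619, P7 7.8790, P4 4.1105, P2 12.3540, P6 10.8878.
Lower quotas: P8 3, P3 6, P1 7, P7 7, P4 4, P2 12, P6 10 (sum 49, leaving 4 seats).
Remainders in descending order: P1 0.9619, P6 0.8878, P7 0.8790, P3 0.5133, P2 0.3540, P8 0.2936, P4 0.1105.
The surplus seats go to P1, P6, P7, P3.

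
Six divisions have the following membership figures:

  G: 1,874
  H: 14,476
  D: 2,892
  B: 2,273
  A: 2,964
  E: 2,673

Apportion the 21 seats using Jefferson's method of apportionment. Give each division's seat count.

Standard divisor 27152/21 ≈ 1292.952; standard quotas: G 1.449, H 11.196, D 2.237, B 1.758, A 2.292, E 2.067.
Rounding down gives 1, 11, 2, 1, 2, 2 = 19 seats, so the divisor must be adjusted.
With modified divisor 1125: modified quotas G 1.666, H 12.868, D 2.571, B 2.020, A 2.635, E 2.376.
Rounding down: G 1, H 12, D 2, B 2, A 2, E 2 (total 21).

G: 1, H: 12, D: 2, B: 2, A: 2, E: 2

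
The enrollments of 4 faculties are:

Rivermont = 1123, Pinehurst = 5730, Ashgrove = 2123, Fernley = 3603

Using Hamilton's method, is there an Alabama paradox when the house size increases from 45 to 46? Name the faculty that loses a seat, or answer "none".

none

At 45 seats: Rivermont 4, Pinehurst 20, Ashgrove 8, Fernley 13.
At 46 seats: Rivermont 4, Pinehurst 21, Ashgrove 8, Fernley 13.
No faculty's allocation decreased.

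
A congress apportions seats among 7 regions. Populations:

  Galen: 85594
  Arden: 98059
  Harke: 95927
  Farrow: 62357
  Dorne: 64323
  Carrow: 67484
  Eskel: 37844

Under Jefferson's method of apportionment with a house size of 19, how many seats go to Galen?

Standard divisor 511588/19 ≈ 26925.684; standard quotas: Galen 3.179, Arden 3.642, Harke 3.563, Farrow 2.316, Dorne 2.389, Carrow 2.506, Eskel 1.405.
Rounding down gives 3, 3, 3, 2, 2, 2, 1 = 16 seats, so the divisor must be adjusted.
With modified divisor 22000: modified quotas Galen 3.891, Arden 4.457, Harke 4.360, Farrow 2.834, Dorne 2.924, Carrow 3.067, Eskel 1.720.
Rounding down: Galen 3, Arden 4, Harke 4, Farrow 2, Dorne 2, Carrow 3, Eskel 1 (total 19).
Galen receives 3.

3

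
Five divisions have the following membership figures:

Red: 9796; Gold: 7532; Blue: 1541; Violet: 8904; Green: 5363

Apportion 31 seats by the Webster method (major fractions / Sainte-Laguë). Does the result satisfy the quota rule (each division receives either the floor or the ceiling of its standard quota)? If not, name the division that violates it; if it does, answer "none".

none

Standard quotas: Red 9.165, Gold 7.046, Blue 1.442, Violet 8.330, Green 5.017.
Webster allocation: Red 9, Gold 7, Blue 1, Violet 9, Green 5.
Every allocation lies between the lower and upper quota.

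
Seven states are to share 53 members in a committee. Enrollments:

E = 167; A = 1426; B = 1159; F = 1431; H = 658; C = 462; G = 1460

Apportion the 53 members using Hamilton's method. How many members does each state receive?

E: 1, A: 11, B: 9, F: 11, H: 5, C: 4, G: 12

Total 6763; standard divisor 6763/53 ≈ 127.604.
Standard quotas: E 1.309, A 11.175, B 9.083, F 11.214, H 5.157, C 3.621, G 11.442.
Lower quotas: E 1, A 11, B 9, F 11, H 5, C 3, G 11 (sum 51, leaving 2 seats).
Remainders in descending order: C 0.621, G 0.442, E 0.309, F 0.214, A 0.175, H 0.157, B 0.083.
Largest remainders: C, G receive the extra seats.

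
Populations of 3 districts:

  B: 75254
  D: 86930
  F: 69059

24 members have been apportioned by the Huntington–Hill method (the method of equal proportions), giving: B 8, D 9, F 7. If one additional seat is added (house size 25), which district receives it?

Priority for the next seat is population ÷ (√(s·(s+1))).
Priorities: B 8868.769, D 9163.227, F 9228.397.
Highest priority: F.

F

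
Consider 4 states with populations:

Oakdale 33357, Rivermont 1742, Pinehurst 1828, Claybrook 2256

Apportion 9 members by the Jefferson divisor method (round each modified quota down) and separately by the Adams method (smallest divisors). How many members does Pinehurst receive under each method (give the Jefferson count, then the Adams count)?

Jefferson: Oakdale 9, Rivermont 0, Pinehurst 0, Claybrook 0.
Adams: Oakdale 6, Rivermont 1, Pinehurst 1, Claybrook 1.
Pinehurst gets 0 under Jefferson and 1 under Adams.

0 and 1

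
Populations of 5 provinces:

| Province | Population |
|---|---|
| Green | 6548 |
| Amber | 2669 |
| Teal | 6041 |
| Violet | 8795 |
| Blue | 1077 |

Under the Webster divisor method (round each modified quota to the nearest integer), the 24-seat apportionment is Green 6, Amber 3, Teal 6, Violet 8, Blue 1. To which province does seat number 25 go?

Violet

Priority for the next seat is population ÷ (current seats + 0.5).
Priorities: Green 1007.385, Amber 762.571, Teal 929.385, Violet 1034.706, Blue 718.000.
Highest priority: Violet.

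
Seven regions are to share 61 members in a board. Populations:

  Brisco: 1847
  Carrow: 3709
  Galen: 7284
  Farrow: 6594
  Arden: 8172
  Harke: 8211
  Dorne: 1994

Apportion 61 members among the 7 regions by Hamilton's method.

The standard divisor is 37811/61 ≈ 619.852.
Standard quotas: Brisco 2.9797, Carrow 5.9837, Galen 11.7512, Farrow 10.6380, Arden 13.1838, Harke 13.2467, Dorne 3.2169.
Lower quotas: Brisco 2, Carrow 5, Galen 11, Farrow 10, Arden 13, Harke 13, Dorne 3 (sum 57, leaving 4 seats).
Remainders in descending order: Carrow 0.9837, Brisco 0.9797, Galen 0.7512, Farrow 0.6380, Harke 0.2467, Dorne 0.2169, Arden 0.1838.
Largest remainders: Carrow, Brisco, Galen, Farrow receive the extra seats.

Brisco 3, Carrow 6, Galen 12, Farrow 11, Arden 13, Harke 13, Dorne 3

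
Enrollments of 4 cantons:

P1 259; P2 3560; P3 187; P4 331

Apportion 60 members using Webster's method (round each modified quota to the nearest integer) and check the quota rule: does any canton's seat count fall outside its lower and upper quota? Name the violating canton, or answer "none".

P2

Standard quotas: P1 3.583, P2 49.251, P3 2.587, P4 4.579.
Webster allocation: P1 4, P2 48, P3 3, P4 5.
P2 has quota 49.251 (lower 49, upper 50) but receives 48 — outside the quota interval.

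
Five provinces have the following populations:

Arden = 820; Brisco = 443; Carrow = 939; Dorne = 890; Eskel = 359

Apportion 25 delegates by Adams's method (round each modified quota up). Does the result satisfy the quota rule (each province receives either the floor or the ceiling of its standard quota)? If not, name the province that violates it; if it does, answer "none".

none

Standard quotas: Arden 5.940, Brisco 3.209, Carrow 6.802, Dorne 6.447, Eskel 2.601.
Adams allocation: Arden 6, Brisco 3, Carrow 7, Dorne 6, Eskel 3.
Every allocation lies between the lower and upper quota.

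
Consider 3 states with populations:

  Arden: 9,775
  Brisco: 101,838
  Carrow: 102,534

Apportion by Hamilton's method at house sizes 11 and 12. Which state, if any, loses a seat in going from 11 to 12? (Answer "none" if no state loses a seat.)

At 11 seats: Arden 1, Brisco 5, Carrow 5.
At 12 seats: Arden 0, Brisco 6, Carrow 6.
Arden drops from 1 to 0.

Arden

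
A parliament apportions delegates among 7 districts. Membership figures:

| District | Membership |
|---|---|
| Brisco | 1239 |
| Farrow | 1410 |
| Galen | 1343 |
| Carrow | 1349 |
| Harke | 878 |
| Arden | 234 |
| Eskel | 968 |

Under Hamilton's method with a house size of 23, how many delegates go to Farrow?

4

The standard divisor is 7421/23 ≈ 322.652.
Standard quotas: Brisco 3.840, Farrow 4.370, Galen 4.162, Carrow 4.181, Harke 2.721, Arden 0.725, Eskel 3.000.
Lower quotas: Brisco 3, Farrow 4, Galen 4, Carrow 4, Harke 2, Arden 0, Eskel 3 (sum 20, leaving 3 seats).
Remainders in descending order: Brisco 0.840, Arden 0.725, Harke 0.721, Farrow 0.370, Carrow 0.181, Galen 0.162, Eskel 0.000.
Largest remainders: Brisco, Arden, Harke receive the extra seats.
Farrow receives 4.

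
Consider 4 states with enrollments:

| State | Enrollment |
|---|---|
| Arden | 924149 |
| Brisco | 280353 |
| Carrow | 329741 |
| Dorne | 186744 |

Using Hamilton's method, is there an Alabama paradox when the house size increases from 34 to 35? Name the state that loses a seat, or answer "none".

At 34 seats: Arden 18, Brisco 6, Carrow 6, Dorne 4.
At 35 seats: Arden 19, Brisco 5, Carrow 7, Dorne 4.
Brisco drops from 6 to 5.

Brisco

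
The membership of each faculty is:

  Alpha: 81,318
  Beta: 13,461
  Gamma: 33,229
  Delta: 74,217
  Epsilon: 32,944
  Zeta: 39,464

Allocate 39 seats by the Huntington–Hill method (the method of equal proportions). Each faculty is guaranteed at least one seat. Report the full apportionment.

Alpha: 11; Beta: 2; Gamma: 5; Delta: 10; Epsilon: 5; Zeta: 6

With divisor 7141: modified quotas Alpha 11.387, Beta 1.885, Gamma 4.653, Delta 10.393, Epsilon 4.613, Zeta 5.526.
Geometric-mean thresholds: Alpha √(11·12)=11.489, Beta √(1·2)=1.414, Gamma √(4·5)=4.472, Delta √(10·11)=10.488, Epsilon √(4·5)=4.472, Zeta √(5·6)=5.477.
Each quota rounded against its threshold gives Alpha 11, Beta 2, Gamma 5, Delta 10, Epsilon 5, Zeta 6 (total 39).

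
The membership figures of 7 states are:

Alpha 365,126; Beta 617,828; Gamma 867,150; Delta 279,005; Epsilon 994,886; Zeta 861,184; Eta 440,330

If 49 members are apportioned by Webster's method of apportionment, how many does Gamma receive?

Standard divisor 4425509/49 ≈ 90316.51; standard quotas: Alpha 4.043, Beta 6.841, Gamma 9.601, Delta 3.089, Epsilon 11.016, Zeta 9.535, Eta 4.875.
Rounding to the nearest integer gives 4, 7, 10, 3, 11, 10, 5 = 50 seats, so the divisor must be adjusted.
With modified divisor 91000: modified quotas Alpha 4.012, Beta 6.789, Gamma 9.529, Delta 3.066, Epsilon 10.933, Zeta 9.464, Eta 4.839.
Rounding to the nearest integer: Alpha 4, Beta 7, Gamma 10, Delta 3, Epsilon 11, Zeta 9, Eta 5 (total 49).
Gamma receives 10.

10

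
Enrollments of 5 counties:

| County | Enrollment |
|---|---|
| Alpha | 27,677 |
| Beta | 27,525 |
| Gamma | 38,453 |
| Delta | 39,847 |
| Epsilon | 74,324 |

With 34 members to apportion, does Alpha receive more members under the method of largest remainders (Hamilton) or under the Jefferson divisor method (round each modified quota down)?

Hamilton: Alpha 5, Beta 4, Gamma 6, Delta 7, Epsilon 12.
Jefferson: Alpha 4, Beta 4, Gamma 6, Delta 7, Epsilon 13.
Alpha gets 5 under Hamilton and 4 under Jefferson.

Hamilton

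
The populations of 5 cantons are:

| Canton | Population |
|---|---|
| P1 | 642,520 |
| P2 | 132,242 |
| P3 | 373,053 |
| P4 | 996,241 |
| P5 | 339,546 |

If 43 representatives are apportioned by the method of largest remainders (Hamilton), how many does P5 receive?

6

The standard divisor is 2483602/43 ≈ 57758.186.
Standard quotas: P1 11.1243, P2 2.2896, P3 6.4589, P4 17.2485, P5 5.8788.
Lower quotas: P1 11, P2 2, P3 6, P4 17, P5 5 (sum 41, leaving 2 seats).
Remainders in descending order: P5 0.8788, P3 0.4589, P2 0.2896, P4 0.2485, P1 0.1243.
Largest remainders: P5, P3 receive the extra seats.
P5 receives 6.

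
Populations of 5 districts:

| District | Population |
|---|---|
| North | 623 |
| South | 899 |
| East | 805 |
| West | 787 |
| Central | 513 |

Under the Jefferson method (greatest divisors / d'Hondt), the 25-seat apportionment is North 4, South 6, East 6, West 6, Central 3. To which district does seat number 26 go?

Priority for the next seat is population ÷ (current seats + 1).
Priorities: North 124.600, South 128.429, East 115.000, West 112.429, Central 128.250.
Highest priority: South.

South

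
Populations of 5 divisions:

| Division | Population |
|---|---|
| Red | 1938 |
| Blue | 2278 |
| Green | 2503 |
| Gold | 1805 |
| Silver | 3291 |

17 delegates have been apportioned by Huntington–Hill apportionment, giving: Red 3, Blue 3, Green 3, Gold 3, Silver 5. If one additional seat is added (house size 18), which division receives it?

Priority for the next seat is population ÷ (√(s·(s+1))).
Priorities: Red 559.452, Blue 657.602, Green 722.554, Gold 521.059, Silver 600.852.
Highest priority: Green.

Green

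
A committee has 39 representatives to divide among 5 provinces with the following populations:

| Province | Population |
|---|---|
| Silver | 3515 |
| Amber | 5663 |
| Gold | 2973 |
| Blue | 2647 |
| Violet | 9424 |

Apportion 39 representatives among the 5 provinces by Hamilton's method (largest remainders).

Silver 6, Amber 9, Gold 5, Blue 4, Violet 15

Standard divisor: 24222 ÷ 39 ≈ 621.077.
Standard quotas: Silver 5.6595, Amber 9.1180, Gold 4.7868, Blue 4.2620, Violet 15.1736.
Lower quotas: Silver 5, Amber 9, Gold 4, Blue 4, Violet 15 (sum 37, leaving 2 seats).
Remainders in descending order: Gold 0.7868, Silver 0.6595, Blue 0.2620, Violet 0.1736, Amber 0.1180.
Largest remainders: Gold, Silver receive the extra seats.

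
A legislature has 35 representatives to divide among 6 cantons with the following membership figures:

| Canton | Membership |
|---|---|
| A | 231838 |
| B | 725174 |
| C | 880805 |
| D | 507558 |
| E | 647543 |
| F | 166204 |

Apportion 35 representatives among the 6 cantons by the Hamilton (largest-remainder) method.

A 2, B 8, C 10, D 6, E 7, F 2

The standard divisor is 3159122/35 ≈ 90260.629.
Standard quotas: A 2.5685, B 8.0342, C 9.7585, D 5.6232, E 7.1741, F 1.8414.
Lower quotas: A 2, B 8, C 9, D 5, E 7, F 1 (sum 32, leaving 3 seats).
Remainders in descending order: F 0.8414, C 0.7585, D 0.6232, A 0.5685, E 0.1741, B 0.0342.
The surplus seats go to F, C, D.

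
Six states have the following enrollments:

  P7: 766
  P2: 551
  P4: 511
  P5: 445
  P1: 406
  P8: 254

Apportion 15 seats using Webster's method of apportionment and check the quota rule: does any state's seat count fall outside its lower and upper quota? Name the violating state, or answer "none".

Standard quotas: P7 3.917, P2 2.818, P4 2.613, P5 2.276, P1 2.076, P8 1.299.
Webster allocation: P7 4, P2 3, P4 3, P5 2, P1 2, P8 1.
Every allocation lies between the lower and upper quota.

none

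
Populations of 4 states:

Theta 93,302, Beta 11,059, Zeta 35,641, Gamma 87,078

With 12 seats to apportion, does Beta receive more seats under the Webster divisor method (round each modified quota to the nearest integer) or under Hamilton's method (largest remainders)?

Webster

Webster: Theta 5, Beta 1, Zeta 2, Gamma 4.
Hamilton: Theta 5, Beta 0, Zeta 2, Gamma 5.
Beta gets 1 under Webster and 0 under Hamilton.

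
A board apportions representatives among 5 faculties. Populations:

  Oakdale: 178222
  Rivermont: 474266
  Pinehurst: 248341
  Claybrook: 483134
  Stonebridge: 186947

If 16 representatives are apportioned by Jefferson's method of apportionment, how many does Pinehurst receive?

2

Standard divisor 1570910/16 ≈ 98181.875; standard quotas: Oakdale 1.815, Rivermont 4.830, Pinehurst 2.529, Claybrook 4.921, Stonebridge 1.904.
Rounding down gives 1, 4, 2, 4, 1 = 12 seats, so the divisor must be adjusted.
With modified divisor 85900: modified quotas Oakdale 2.075, Rivermont 5.521, Pinehurst 2.891, Claybrook 5.624, Stonebridge 2.176.
Rounding down: Oakdale 2, Rivermont 5, Pinehurst 2, Claybrook 5, Stonebridge 2 (total 16).
Pinehurst receives 2.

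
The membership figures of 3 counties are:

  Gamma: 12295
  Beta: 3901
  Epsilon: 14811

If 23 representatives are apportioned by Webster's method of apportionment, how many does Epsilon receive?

11

Standard divisor 31007/23 ≈ 1348.13; standard quotas: Gamma 9.120, Beta 2.894, Epsilon 10.986.
Rounding to the nearest integer gives Gamma 9, Beta 3, Epsilon 11 — total 23, matching the house size, so no adjustment is needed.
Epsilon receives 11.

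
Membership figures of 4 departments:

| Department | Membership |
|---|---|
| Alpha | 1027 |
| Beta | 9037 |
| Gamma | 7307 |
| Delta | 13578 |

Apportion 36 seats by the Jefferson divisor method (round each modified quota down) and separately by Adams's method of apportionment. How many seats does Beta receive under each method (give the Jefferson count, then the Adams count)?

Jefferson: Alpha 1, Beta 11, Gamma 8, Delta 16.
Adams: Alpha 2, Beta 10, Gamma 9, Delta 15.
Beta gets 11 under Jefferson and 10 under Adams.

11 and 10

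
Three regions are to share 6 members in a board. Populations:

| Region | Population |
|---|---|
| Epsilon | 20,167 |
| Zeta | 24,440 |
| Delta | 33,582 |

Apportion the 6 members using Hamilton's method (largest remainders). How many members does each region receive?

Standard divisor: 78189 ÷ 6 ≈ 13031.5.
Standard quotas: Epsilon 1.5476, Zeta 1.8755, Delta 2.5770.
Lower quotas: Epsilon 1, Zeta 1, Delta 2 (sum 4, leaving 2 seats).
Remainders in descending order: Zeta 0.8755, Delta 0.5770, Epsilon 0.5476.
Largest remainders: Zeta, Delta receive the extra seats.

Epsilon 1; Zeta 2; Delta 3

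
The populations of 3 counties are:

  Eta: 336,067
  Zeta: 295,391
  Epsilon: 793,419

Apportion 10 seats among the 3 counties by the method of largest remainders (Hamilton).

Standard divisor: 1424877 ÷ 10 ≈ 142487.7.
Standard quotas: Eta 2.3586, Zeta 2.0731, Epsilon 5.5683.
Lower quotas: Eta 2, Zeta 2, Epsilon 5 (sum 9, leaving 1 seat).
Remainders in descending order: Epsilon 0.5683, Eta 0.3586, Zeta 0.0731.
The surplus seat goes to Epsilon.

Eta: 2, Zeta: 2, Epsilon: 6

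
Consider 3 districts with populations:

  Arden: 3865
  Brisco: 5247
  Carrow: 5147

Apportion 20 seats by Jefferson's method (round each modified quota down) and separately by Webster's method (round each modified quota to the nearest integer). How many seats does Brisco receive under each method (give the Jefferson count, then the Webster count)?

Jefferson: Arden 5, Brisco 8, Carrow 7.
Webster: Arden 6, Brisco 7, Carrow 7.
Brisco gets 8 under Jefferson and 7 under Webster.

8 and 7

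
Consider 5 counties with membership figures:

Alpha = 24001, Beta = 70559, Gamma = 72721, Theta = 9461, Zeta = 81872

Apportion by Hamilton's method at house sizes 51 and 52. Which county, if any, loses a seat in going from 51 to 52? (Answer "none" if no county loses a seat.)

none

At 51 seats: Alpha 5, Beta 14, Gamma 14, Theta 2, Zeta 16.
At 52 seats: Alpha 5, Beta 14, Gamma 15, Theta 2, Zeta 16.
No county's allocation decreased.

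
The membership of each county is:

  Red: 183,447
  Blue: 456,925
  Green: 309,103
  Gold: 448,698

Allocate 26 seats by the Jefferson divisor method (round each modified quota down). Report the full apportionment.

Standard divisor 1398173/26 ≈ 53775.885; standard quotas: Red 3.411, Blue 8.497, Green 5.748, Gold 8.344.
Rounding down gives 3, 8, 5, 8 = 24 seats, so the divisor must be adjusted.
With modified divisor 50300: modified quotas Red 3.647, Blue 9.084, Green 6.145, Gold 8.920.
Rounding down: Red 3, Blue 9, Green 6, Gold 8 (total 26).

Red=3, Blue=9, Green=6, Gold=8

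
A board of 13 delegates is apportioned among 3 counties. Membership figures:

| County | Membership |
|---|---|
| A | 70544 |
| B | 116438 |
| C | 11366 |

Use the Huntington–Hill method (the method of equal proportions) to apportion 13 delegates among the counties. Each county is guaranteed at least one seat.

A=5, B=7, C=1

With divisor 15667: modified quotas A 4.503, B 7.432, C 0.725.
Geometric-mean thresholds: A √(4·5)=4.472, B √(7·8)=7.483, C (min 1).
Each quota rounded against its threshold gives A 5, B 7, C 1 (total 13).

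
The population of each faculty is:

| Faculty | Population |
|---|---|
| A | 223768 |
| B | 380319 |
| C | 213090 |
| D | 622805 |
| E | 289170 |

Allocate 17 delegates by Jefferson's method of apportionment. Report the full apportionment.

Standard divisor 1729152/17 ≈ 101714.824; standard quotas: A 2.200, B 3.739, C 2.095, D 6.123, E 2.843.
Rounding down gives 2, 3, 2, 6, 2 = 15 seats, so the divisor must be adjusted.
With modified divisor 92000: modified quotas A 2.432, B 4.134, C 2.316, D 6.770, E 3.143.
Rounding down: A 2, B 4, C 2, D 6, E 3 (total 17).

A: 2; B: 4; C: 2; D: 6; E: 3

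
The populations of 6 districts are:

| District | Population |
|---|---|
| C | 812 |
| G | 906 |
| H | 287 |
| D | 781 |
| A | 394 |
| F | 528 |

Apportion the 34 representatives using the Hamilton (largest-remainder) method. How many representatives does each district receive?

C=7, G=8, H=3, D=7, A=4, F=5

Total 3708; standard divisor 3708/34 ≈ 109.059.
Standard quotas: C 7.446, G 8.307, H 2.632, D 7.161, A 3.613, F 4.841.
Lower quotas: C 7, G 8, H 2, D 7, A 3, F 4 (sum 31, leaving 3 seats).
Remainders in descending order: F 0.841, H 0.632, A 0.613, C 0.446, G 0.307, D 0.161.
The surplus seats go to F, H, A.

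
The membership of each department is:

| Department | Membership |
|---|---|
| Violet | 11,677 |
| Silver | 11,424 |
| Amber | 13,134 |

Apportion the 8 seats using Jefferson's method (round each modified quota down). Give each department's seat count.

Standard divisor 36235/8 ≈ 4529.375; standard quotas: Violet 2.578, Silver 2.522, Amber 2.900.
Rounding down gives 2, 2, 2 = 6 seats, so the divisor must be adjusted.
With modified divisor 3850: modified quotas Violet 3.033, Silver 2.967, Amber 3.411.
Rounding down: Violet 3, Silver 2, Amber 3 (total 8).

Violet=3, Silver=2, Amber=3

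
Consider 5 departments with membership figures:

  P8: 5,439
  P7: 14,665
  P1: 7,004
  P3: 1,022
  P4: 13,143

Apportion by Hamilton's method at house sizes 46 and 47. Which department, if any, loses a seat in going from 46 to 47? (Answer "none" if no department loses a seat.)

none

At 46 seats: P8 6, P7 16, P1 8, P3 1, P4 15.
At 47 seats: P8 6, P7 17, P1 8, P3 1, P4 15.
No department's allocation decreased.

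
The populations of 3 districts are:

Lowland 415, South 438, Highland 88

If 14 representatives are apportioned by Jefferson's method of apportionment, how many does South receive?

7

Standard divisor 941/14 ≈ 67.214; standard quotas: Lowland 6.174, South 6.516, Highland 1.309.
Rounding down gives 6, 6, 1 = 13 seats, so the divisor must be adjusted.
With modified divisor 60: modified quotas Lowland 6.917, South 7.300, Highland 1.467.
Rounding down: Lowland 6, South 7, Highland 1 (total 14).
South receives 7.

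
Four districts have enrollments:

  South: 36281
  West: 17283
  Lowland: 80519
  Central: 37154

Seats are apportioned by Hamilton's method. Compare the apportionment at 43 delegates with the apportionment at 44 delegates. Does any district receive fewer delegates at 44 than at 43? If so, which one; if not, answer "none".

At 43 seats: South 9, West 5, Lowland 20, Central 9.
At 44 seats: South 9, West 4, Lowland 21, Central 10.
West drops from 5 to 4.

West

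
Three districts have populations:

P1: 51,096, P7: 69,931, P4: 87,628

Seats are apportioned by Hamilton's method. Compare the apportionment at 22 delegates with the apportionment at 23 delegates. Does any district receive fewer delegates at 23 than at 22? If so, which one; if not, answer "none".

P1

At 22 seats: P1 6, P7 7, P4 9.
At 23 seats: P1 5, P7 8, P4 10.
P1 drops from 6 to 5.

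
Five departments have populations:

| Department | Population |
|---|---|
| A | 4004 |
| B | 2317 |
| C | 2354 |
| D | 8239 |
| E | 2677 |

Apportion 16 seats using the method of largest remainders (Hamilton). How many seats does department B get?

Total 19591; standard divisor 19591/16 ≈ 1224.438.
Standard quotas: A 3.2701, B 1.8923, C 1.9225, D 6.7288, E 2.1863.
Lower quotas: A 3, B 1, C 1, D 6, E 2 (sum 13, leaving 3 seats).
Remainders in descending order: C 0.9225, B 0.8923, D 0.7288, A 0.2701, E 0.1863.
The surplus seats go to C, B, D.
B receives 2.

2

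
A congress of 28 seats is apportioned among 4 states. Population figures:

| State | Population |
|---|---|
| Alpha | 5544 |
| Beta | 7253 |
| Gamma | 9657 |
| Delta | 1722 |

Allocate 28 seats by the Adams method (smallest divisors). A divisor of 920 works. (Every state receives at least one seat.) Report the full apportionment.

Alpha: 7, Beta: 8, Gamma: 11, Delta: 2

With modified divisor 920: modified quotas Alpha 6.026, Beta 7.884, Gamma 10.497, Delta 1.872.
Rounding up: Alpha 7, Beta 8, Gamma 11, Delta 2 (total 28).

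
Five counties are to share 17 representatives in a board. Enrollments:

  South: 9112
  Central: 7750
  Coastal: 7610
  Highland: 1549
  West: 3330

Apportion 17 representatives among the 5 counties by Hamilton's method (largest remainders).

South 5; Central 5; Coastal 4; Highland 1; West 2

The standard divisor is 29351/17 ≈ 1726.529.
Standard quotas: South 5.2776, Central 4.4888, Coastal 4.4077, Highland 0.8972, West 1.9287.
Lower quotas: South 5, Central 4, Coastal 4, Highland 0, West 1 (sum 14, leaving 3 seats).
Remainders in descending order: West 0.9287, Highland 0.8972, Central 0.4888, Coastal 0.4077, South 0.2776.
The surplus seats go to West, Highland, Central.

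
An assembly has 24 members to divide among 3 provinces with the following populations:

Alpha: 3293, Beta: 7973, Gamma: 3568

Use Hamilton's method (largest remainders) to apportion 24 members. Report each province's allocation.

Standard divisor: 14834 ÷ 24 ≈ 618.083.
Standard quotas: Alpha 5.3278, Beta 12.8996, Gamma 5.7727.
Lower quotas: Alpha 5, Beta 12, Gamma 5 (sum 22, leaving 2 seats).
Remainders in descending order: Beta 0.8996, Gamma 0.7727, Alpha 0.3278.
The surplus seats go to Beta, Gamma.

Alpha: 5; Beta: 13; Gamma: 6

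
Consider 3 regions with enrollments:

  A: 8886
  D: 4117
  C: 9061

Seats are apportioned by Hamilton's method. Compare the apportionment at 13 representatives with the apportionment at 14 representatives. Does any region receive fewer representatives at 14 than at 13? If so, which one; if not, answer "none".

At 13 seats: A 5, D 3, C 5.
At 14 seats: A 6, D 2, C 6.
D drops from 3 to 2.

D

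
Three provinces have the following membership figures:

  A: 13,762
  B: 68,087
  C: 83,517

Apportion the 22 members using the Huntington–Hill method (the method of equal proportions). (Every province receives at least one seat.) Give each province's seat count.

A 2, B 9, C 11

With divisor 7616: modified quotas A 1.807, B 8.940, C 10.966.
Geometric-mean thresholds: A √(1·2)=1.414, B √(8·9)=8.485, C √(10·11)=10.488.
Each quota rounded against its threshold gives A 2, B 9, C 11 (total 22).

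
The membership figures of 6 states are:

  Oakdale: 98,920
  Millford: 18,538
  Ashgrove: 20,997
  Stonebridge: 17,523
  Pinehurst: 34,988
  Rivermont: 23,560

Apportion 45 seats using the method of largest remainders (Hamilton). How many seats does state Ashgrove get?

4

Total 214526; standard divisor 214526/45 ≈ 4767.244.
Standard quotas: Oakdale 20.7499, Millford 3.8886, Ashgrove 4.4044, Stonebridge 3.6757, Pinehurst 7.3393, Rivermont 4.9421.
Lower quotas: Oakdale 20, Millford 3, Ashgrove 4, Stonebridge 3, Pinehurst 7, Rivermont 4 (sum 41, leaving 4 seats).
Remainders in descending order: Rivermont 0.9421, Millford 0.8886, Oakdale 0.7499, Stonebridge 0.6757, Ashgrove 0.4044, Pinehurst 0.3393.
The surplus seats go to Rivermont, Millford, Oakdale, Stonebridge.
Ashgrove receives 4.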